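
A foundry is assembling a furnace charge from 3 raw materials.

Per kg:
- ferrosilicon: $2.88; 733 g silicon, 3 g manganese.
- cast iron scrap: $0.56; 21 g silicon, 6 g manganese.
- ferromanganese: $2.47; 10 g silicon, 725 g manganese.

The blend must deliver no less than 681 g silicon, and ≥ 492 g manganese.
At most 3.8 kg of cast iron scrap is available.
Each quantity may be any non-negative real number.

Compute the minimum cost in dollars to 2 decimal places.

$4.32

Set it up as a linear program. Let x1 = kg of ferrosilicon, x2 = kg of cast iron scrap, x3 = kg of ferromanganese.
min 2.88x1 + 0.56x2 + 2.47x3 with:
  733x1 + 21x2 + 10x3 ≥ 681   (silicon)
  3x1 + 6x2 + 725x3 ≥ 492   (manganese)
  x2 ≤ 3.8
  x1, x2, x3 ≥ 0.
The cheapest feasible vertex uses only ferrosilicon, ferromanganese; cast iron scrap is not used. There the silicon and manganese constraints are tight.
Optimal quantities: ferrosilicon = 0.9199 kg, ferromanganese = 0.6748 kg.
Hence cost = 2.88·0.9199 + 2.47·0.6748 = $4.3161.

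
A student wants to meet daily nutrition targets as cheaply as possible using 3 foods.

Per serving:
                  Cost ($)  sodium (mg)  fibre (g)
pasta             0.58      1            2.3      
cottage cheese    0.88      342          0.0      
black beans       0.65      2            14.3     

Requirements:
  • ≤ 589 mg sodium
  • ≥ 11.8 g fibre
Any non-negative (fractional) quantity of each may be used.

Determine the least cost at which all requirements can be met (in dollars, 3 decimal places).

This is a linear program. Let x1 = servings of pasta, x2 = servings of cottage cheese, x3 = servings of black beans.
Minimize 0.58x1 + 0.88x2 + 0.65x3 s.t.:
  1x1 + 342x2 + 2x3 ≤ 589   (sodium)
  2.3x1 + 14.3x3 ≥ 11.8   (fibre)
  x1, x2, x3 ≥ 0.
The optimal basis is {black beans}; pasta, cottage cheese drop out. The fibre requirement is met with equality.
Solving gives x3 = 0.8252.
Objective = 0.65·0.8252 = 0.53638.

$0.536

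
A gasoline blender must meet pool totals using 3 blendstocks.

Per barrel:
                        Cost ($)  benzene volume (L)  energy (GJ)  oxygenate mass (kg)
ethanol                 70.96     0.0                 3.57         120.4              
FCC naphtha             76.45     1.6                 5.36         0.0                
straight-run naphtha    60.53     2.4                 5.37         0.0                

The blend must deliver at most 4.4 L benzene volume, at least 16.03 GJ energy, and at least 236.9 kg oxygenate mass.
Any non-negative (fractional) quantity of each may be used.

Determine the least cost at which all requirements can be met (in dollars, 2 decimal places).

Let x1 = barrels of ethanol, x2 = barrels of FCC naphtha, x3 = barrels of straight-run naphtha.
Minimise 70.96x1 + 76.45x2 + 60.53x3 with:
  1.6x2 + 2.4x3 ≤ 4.4   (benzene volume)
  3.57x1 + 5.36x2 + 5.37x3 ≥ 16.03   (energy)
  120.4x1 ≥ 236.9   (oxygenate mass)
  x1, x2, x3 ≥ 0.
The optimal basis is {ethanol, straight-run naphtha}; FCC naphtha drops out. The energy and oxygenate mass requirements are met with equality.
That vertex is x1 = 1.9676, x3 = 1.677.
Hence cost = 70.96·1.9676 + 60.53·1.677 = $241.1297.

$241.13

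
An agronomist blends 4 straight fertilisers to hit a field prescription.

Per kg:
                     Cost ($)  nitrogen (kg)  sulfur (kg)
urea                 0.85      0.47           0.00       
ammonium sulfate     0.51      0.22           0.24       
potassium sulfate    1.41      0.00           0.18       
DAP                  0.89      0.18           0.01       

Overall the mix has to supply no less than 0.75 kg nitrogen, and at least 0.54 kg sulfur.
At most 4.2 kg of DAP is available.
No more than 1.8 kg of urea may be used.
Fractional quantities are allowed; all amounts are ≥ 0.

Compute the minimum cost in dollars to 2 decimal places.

$1.61

Let x1 = kg of urea, x2 = kg of ammonium sulfate, x3 = kg of potassium sulfate, x4 = kg of DAP.
Minimize 0.85x1 + 0.51x2 + 1.41x3 + 0.89x4 s.t.:
  0.47x1 + 0.22x2 + 0.18x4 ≥ 0.75   (nitrogen)
  0.24x2 + 0.18x3 + 0.01x4 ≥ 0.54   (sulfur)
  x4 ≤ 4.2
  x1 ≤ 1.8
  x1, x2, x3, x4 ≥ 0.
The minimum-cost mix takes nothing from potassium sulfate, DAP — only urea, ammonium sulfate. The nitrogen and sulfur requirements are met with equality.
That vertex is x1 = 0.5426, x2 = 2.25.
Objective = 0.85·0.5426 + 0.51·2.25 = 1.6087.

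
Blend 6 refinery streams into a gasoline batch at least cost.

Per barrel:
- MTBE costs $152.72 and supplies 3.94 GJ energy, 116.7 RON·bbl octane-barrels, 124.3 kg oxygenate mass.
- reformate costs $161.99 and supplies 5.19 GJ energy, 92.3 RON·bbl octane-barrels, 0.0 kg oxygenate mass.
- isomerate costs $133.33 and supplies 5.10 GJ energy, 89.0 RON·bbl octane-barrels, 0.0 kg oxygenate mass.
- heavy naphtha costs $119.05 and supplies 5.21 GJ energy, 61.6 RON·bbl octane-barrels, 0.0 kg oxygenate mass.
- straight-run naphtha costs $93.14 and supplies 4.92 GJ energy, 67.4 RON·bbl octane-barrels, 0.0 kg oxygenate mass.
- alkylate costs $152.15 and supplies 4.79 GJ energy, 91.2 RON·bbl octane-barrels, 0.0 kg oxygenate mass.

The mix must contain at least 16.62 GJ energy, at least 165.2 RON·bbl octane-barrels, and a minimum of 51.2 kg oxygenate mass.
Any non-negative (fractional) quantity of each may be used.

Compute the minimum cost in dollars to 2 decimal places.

This is a linear program. Let x1 = barrels of MTBE, x2 = barrels of reformate, x3 = barrels of isomerate, x4 = barrels of heavy naphtha, x5 = barrels of straight-run naphtha, x6 = barrels of alkylate.
min 152.72x1 + 161.99x2 + 133.33x3 + 119.05x4 + 93.14x5 + 152.15x6 subject to:
  3.94x1 + 5.19x2 + 5.1x3 + 5.21x4 + 4.92x5 + 4.79x6 ≥ 16.62   (energy)
  116.7x1 + 92.3x2 + 89x3 + 61.6x4 + 67.4x5 + 91.2x6 ≥ 165.2   (octane-barrels)
  124.3x1 ≥ 51.2   (oxygenate mass)
  x1, x2, x3, x4, x5, x6 ≥ 0.
The cheapest feasible vertex uses only MTBE, straight-run naphtha; reformate, isomerate, heavy naphtha, alkylate are not used. Binding constraints: energy and oxygenate mass.
That vertex is x1 = 0.411907, x5 = 3.04819.
Hence cost = 152.72·0.411907 + 93.14·3.04819 = $346.8149.

$346.81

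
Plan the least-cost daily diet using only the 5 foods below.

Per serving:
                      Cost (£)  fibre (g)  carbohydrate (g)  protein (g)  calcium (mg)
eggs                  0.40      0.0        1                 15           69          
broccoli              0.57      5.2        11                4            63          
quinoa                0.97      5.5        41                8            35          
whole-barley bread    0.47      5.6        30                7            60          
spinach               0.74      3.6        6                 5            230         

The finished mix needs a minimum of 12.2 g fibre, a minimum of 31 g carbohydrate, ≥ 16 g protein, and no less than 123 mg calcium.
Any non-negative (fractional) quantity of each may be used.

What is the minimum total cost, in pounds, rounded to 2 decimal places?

£1.04

Let x1 = servings of eggs, x2 = servings of broccoli, x3 = servings of quinoa, x4 = servings of whole-barley bread, x5 = servings of spinach.
min 0.4x1 + 0.57x2 + 0.97x3 + 0.47x4 + 0.74x5 with:
  5.2x2 + 5.5x3 + 5.6x4 + 3.6x5 ≥ 12.2   (fibre)
  1x1 + 11x2 + 41x3 + 30x4 + 6x5 ≥ 31   (carbohydrate)
  15x1 + 4x2 + 8x3 + 7x4 + 5x5 ≥ 16   (protein)
  69x1 + 63x2 + 35x3 + 60x4 + 230x5 ≥ 123   (calcium)
  x1, x2, x3, x4, x5 ≥ 0.
At the optimum only eggs, whole-barley bread are positive (broccoli, quinoa, spinach = 0). Binding constraints: fibre and protein.
Optimal quantities: eggs = 0.05 servings, whole-barley bread = 2.179 servings.
Hence cost = 0.4·0.05 + 0.47·2.179 = £1.0441.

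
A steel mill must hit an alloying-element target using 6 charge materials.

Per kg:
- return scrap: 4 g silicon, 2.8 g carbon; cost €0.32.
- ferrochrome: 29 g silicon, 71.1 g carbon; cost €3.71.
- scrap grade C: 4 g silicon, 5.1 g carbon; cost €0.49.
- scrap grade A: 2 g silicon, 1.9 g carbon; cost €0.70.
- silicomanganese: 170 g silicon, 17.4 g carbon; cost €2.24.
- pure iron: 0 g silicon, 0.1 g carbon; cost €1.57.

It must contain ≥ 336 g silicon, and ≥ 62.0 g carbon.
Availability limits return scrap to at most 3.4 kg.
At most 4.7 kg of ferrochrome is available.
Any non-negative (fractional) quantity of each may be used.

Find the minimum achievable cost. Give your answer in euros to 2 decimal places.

€5.78

Treat it as an LP. Let x1 = kg of return scrap, x2 = kg of ferrochrome, x3 = kg of scrap grade C, x4 = kg of scrap grade A, x5 = kg of silicomanganese, x6 = kg of pure iron.
Minimise 0.32x1 + 3.71x2 + 0.49x3 + 0.7x4 + 2.24x5 + 1.57x6 with:
  4x1 + 29x2 + 4x3 + 2x4 + 170x5 ≥ 336   (silicon)
  2.8x1 + 71.1x2 + 5.1x3 + 1.9x4 + 17.4x5 + 0.1x6 ≥ 62   (carbon)
  x1 ≤ 3.4
  x2 ≤ 4.7
  x1, x2, x3, x4, x5, x6 ≥ 0.
The cheapest feasible vertex uses only ferrochrome, silicomanganese; return scrap, scrap grade C, scrap grade A, pure iron are not used. The silicon and carbon requirements are met with equality.
Solving gives x2 = 0.40524, x5 = 1.9073.
Objective = 3.71·0.40524 + 2.24·1.9073 = 5.7758.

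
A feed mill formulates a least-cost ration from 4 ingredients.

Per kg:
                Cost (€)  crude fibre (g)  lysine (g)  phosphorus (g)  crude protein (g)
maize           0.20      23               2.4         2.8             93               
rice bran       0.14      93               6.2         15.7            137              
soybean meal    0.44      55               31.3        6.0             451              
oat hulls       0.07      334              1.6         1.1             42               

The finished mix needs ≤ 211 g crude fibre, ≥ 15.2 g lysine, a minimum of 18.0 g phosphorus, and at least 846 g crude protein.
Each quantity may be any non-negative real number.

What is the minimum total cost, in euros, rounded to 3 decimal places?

Treat it as an LP. Let x1 = kg of maize, x2 = kg of rice bran, x3 = kg of soybean meal, x4 = kg of oat hulls.
min 0.2x1 + 0.14x2 + 0.44x3 + 0.07x4 with:
  23x1 + 93x2 + 55x3 + 334x4 ≤ 211   (crude fibre)
  2.4x1 + 6.2x2 + 31.3x3 + 1.6x4 ≥ 15.2   (lysine)
  2.8x1 + 15.7x2 + 6x3 + 1.1x4 ≥ 18   (phosphorus)
  93x1 + 137x2 + 451x3 + 42x4 ≥ 846   (crude protein)
  x1, x2, x3, x4 ≥ 0.
At the optimum only rice bran, soybean meal are positive (maize, oat hulls = 0). There the phosphorus and crude protein constraints are tight.
Optimal quantities: rice bran = 0.486 kg, soybean meal = 1.728 kg.
Hence cost = 0.14·0.486 + 0.44·1.728 = €0.82836.

€0.828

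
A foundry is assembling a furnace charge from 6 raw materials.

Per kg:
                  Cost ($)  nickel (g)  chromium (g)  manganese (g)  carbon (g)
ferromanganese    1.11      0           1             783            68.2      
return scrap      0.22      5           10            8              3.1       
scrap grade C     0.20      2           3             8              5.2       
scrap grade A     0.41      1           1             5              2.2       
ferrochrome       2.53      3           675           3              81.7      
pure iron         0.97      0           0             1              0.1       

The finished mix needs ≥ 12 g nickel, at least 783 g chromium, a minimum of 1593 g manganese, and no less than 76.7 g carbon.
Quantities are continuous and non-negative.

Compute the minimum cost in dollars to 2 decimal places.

$5.48

Let x1 = kg of ferromanganese, x2 = kg of return scrap, x3 = kg of scrap grade C, x4 = kg of scrap grade A, x5 = kg of ferrochrome, x6 = kg of pure iron.
min 1.11x1 + 0.22x2 + 0.2x3 + 0.41x4 + 2.53x5 + 0.97x6 s.t.:
  5x2 + 2x3 + 1x4 + 3x5 ≥ 12   (nickel)
  1x1 + 10x2 + 3x3 + 1x4 + 675x5 ≥ 783   (chromium)
  783x1 + 8x2 + 8x3 + 5x4 + 3x5 + 1x6 ≥ 1593   (manganese)
  68.2x1 + 3.1x2 + 5.2x3 + 2.2x4 + 81.7x5 + 0.1x6 ≥ 76.7   (carbon)
  x1, x2, x3, x4, x5, x6 ≥ 0.
The minimum-cost mix takes nothing from scrap grade C, scrap grade A, pure iron — only ferromanganese, return scrap, ferrochrome. The nickel, chromium, manganese requirements are met with equality.
Solving gives x1 = 2.013, x2 = 1.721, x5 = 1.132.
Cost = 1.11·2.013 + 0.22·1.721 + 2.53·1.132 = 5.4770.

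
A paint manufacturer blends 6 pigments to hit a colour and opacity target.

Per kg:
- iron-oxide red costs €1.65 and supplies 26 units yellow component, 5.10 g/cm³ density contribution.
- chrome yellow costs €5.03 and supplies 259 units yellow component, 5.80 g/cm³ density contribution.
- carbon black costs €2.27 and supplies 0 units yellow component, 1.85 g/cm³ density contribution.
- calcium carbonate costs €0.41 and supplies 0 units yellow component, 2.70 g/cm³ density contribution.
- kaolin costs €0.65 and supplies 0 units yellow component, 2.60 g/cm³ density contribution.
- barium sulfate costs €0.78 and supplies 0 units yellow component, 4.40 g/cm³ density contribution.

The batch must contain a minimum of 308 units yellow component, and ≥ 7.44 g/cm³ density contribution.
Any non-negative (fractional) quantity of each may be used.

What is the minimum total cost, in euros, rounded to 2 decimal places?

€6.06

Set it up as a linear program. Let x1 = kg of iron-oxide red, x2 = kg of chrome yellow, x3 = kg of carbon black, x4 = kg of calcium carbonate, x5 = kg of kaolin, x6 = kg of barium sulfate.
Minimize 1.65x1 + 5.03x2 + 2.27x3 + 0.41x4 + 0.65x5 + 0.78x6 s.t.:
  26x1 + 259x2 ≥ 308   (yellow component)
  5.1x1 + 5.8x2 + 1.85x3 + 2.7x4 + 2.6x5 + 4.4x6 ≥ 7.44   (density contribution)
  x1, x2, x3, x4, x5, x6 ≥ 0.
The optimal basis is {chrome yellow, calcium carbonate}; iron-oxide red, carbon black, kaolin, barium sulfate drop out. The yellow component and density contribution requirements are met with equality.
Solving gives x2 = 1.189, x4 = 0.201.
Hence cost = 5.03·1.189 + 0.41·0.201 = €6.0631.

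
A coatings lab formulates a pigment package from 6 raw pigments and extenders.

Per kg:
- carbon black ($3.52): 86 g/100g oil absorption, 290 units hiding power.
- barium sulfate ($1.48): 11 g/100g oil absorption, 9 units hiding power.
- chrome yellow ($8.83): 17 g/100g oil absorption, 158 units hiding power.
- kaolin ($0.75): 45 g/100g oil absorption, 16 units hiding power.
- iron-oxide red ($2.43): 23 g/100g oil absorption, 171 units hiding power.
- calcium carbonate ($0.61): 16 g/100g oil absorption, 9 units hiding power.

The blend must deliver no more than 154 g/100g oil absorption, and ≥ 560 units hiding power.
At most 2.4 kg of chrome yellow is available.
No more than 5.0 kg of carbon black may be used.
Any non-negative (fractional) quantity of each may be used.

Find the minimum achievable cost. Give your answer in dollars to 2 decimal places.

$6.95

Let x1 = kg of carbon black, x2 = kg of barium sulfate, x3 = kg of chrome yellow, x4 = kg of kaolin, x5 = kg of iron-oxide red, x6 = kg of calcium carbonate.
Minimize 3.52x1 + 1.48x2 + 8.83x3 + 0.75x4 + 2.43x5 + 0.61x6 with:
  86x1 + 11x2 + 17x3 + 45x4 + 23x5 + 16x6 ≤ 154   (oil absorption)
  290x1 + 9x2 + 158x3 + 16x4 + 171x5 + 9x6 ≥ 560   (hiding power)
  x3 ≤ 2.4
  x1 ≤ 5
  x1, x2, x3, x4, x5, x6 ≥ 0.
The optimal basis is {carbon black, iron-oxide red}; barium sulfate, chrome yellow, kaolin, calcium carbonate drop out. The oil absorption and hiding power requirements are met with equality.
Solving gives x1 = 1.674, x5 = 0.4355.
Cost = 3.52·1.674 + 2.43·0.4355 = 6.9507.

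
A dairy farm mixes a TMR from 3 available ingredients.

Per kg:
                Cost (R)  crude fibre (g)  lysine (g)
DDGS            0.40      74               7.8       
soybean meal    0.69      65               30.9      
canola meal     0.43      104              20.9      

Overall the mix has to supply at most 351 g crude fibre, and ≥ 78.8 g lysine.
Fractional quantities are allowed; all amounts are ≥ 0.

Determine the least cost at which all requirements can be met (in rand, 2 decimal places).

R1.65

Treat it as an LP. Let x1 = kg of DDGS, x2 = kg of soybean meal, x3 = kg of canola meal.
Minimise 0.4x1 + 0.69x2 + 0.43x3 subject to:
  74x1 + 65x2 + 104x3 ≤ 351   (crude fibre)
  7.8x1 + 30.9x2 + 20.9x3 ≥ 78.8   (lysine)
  x1, x2, x3 ≥ 0.
At the optimum only soybean meal, canola meal are positive (DDGS = 0). There the crude fibre and lysine constraints are tight.
So soybean meal = 0.4632 kg, canola meal = 3.085 kg.
Total cost: 0.69·0.4632 + 0.43·3.085 = 1.6462.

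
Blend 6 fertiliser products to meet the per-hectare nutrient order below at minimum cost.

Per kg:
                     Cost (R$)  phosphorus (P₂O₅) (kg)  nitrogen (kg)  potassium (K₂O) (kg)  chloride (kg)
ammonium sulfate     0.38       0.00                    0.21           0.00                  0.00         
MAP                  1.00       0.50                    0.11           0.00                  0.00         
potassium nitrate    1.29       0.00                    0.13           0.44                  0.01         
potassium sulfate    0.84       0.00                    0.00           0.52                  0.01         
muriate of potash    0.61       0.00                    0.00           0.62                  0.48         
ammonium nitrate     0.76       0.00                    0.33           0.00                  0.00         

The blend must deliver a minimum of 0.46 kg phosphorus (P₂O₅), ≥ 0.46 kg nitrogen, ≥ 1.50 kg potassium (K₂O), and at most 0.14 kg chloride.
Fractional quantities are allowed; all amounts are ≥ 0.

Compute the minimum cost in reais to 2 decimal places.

Let x1 = kg of ammonium sulfate, x2 = kg of MAP, x3 = kg of potassium nitrate, x4 = kg of potassium sulfate, x5 = kg of muriate of potash, x6 = kg of ammonium nitrate.
Minimize 0.38x1 + 1x2 + 1.29x3 + 0.84x4 + 0.61x5 + 0.76x6 with:
  0.5x2 ≥ 0.46   (phosphorus (P₂O₅))
  0.21x1 + 0.11x2 + 0.13x3 + 0.33x6 ≥ 0.46   (nitrogen)
  0.44x3 + 0.52x4 + 0.62x5 ≥ 1.5   (potassium (K₂O))
  0.01x3 + 0.01x4 + 0.48x5 ≤ 0.14   (chloride)
  x1, x2, x3, x4, x5, x6 ≥ 0.
The optimal basis is {ammonium sulfate, MAP, potassium sulfate, muriate of potash}; potassium nitrate, ammonium nitrate drop out. There the phosphorus (P₂O₅), nitrogen, potassium (K₂O), chloride constraints are tight.
Solving gives x1 = 1.709, x2 = 0.92, x4 = 2.601, x5 = 0.2375.
Total cost: 0.38·1.709 + 1·0.92 + 0.84·2.601 + 0.61·0.2375 = 3.8991.

R$3.90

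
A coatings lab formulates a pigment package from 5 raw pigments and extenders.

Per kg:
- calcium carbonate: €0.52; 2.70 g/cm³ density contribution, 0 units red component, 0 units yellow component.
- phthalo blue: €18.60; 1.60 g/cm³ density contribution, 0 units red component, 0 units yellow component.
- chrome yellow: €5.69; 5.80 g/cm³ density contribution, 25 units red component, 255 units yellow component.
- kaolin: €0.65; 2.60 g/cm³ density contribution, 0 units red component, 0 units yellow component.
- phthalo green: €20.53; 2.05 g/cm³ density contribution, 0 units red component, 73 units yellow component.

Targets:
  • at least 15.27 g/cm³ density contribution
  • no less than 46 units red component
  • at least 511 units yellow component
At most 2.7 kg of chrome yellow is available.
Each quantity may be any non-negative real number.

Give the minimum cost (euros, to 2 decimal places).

Treat it as an LP. Let x1 = kg of calcium carbonate, x2 = kg of phthalo blue, x3 = kg of chrome yellow, x4 = kg of kaolin, x5 = kg of phthalo green.
Minimize 0.52x1 + 18.6x2 + 5.69x3 + 0.65x4 + 20.53x5 subject to:
  2.7x1 + 1.6x2 + 5.8x3 + 2.6x4 + 2.05x5 ≥ 15.27   (density contribution)
  25x3 ≥ 46   (red component)
  255x3 + 73x5 ≥ 511   (yellow component)
  x3 ≤ 2.7
  x1, x2, x3, x4, x5 ≥ 0.
The minimum-cost mix takes nothing from phthalo blue, kaolin, phthalo green — only calcium carbonate, chrome yellow. There the density contribution and yellow component constraints are tight.
So calcium carbonate = 1.3508 kg, chrome yellow = 2.0039 kg.
Cost = 0.52·1.3508 + 5.69·2.0039 = 12.1046.

€12.10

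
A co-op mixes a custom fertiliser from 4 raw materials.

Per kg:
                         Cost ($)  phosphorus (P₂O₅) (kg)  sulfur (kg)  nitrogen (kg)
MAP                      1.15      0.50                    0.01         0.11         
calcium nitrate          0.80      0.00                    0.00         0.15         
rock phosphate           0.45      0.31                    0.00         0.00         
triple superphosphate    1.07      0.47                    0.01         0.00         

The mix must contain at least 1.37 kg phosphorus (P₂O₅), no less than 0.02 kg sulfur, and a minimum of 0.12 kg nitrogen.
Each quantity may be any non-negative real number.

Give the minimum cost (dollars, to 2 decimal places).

$2.80

Let x1 = kg of MAP, x2 = kg of calcium nitrate, x3 = kg of rock phosphate, x4 = kg of triple superphosphate.
Minimise 1.15x1 + 0.8x2 + 0.45x3 + 1.07x4 s.t.:
  0.5x1 + 0.31x3 + 0.47x4 ≥ 1.37   (phosphorus (P₂O₅))
  0.01x1 + 0.01x4 ≥ 0.02   (sulfur)
  0.11x1 + 0.15x2 ≥ 0.12   (nitrogen)
  x1, x2, x3, x4 ≥ 0.
At the optimum only MAP, rock phosphate, triple superphosphate are positive (calcium nitrate = 0). There the phosphorus (P₂O₅), sulfur, nitrogen constraints are tight.
So MAP = 1.091 kg, rock phosphate = 1.282 kg, triple superphosphate = 0.9091 kg.
Total cost: 1.15·1.091 + 0.45·1.282 + 1.07·0.9091 = 2.8043.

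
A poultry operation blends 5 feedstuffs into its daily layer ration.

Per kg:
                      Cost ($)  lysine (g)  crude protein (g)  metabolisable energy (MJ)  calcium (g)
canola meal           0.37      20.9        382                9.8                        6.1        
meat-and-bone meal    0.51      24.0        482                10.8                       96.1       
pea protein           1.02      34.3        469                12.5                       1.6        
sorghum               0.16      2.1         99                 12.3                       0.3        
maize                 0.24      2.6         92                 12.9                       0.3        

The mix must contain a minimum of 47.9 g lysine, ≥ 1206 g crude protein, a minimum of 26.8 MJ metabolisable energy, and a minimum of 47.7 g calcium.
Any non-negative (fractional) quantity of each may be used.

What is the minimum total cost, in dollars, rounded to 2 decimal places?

$1.18

This is a linear program. Let x1 = kg of canola meal, x2 = kg of meat-and-bone meal, x3 = kg of pea protein, x4 = kg of sorghum, x5 = kg of maize.
min 0.37x1 + 0.51x2 + 1.02x3 + 0.16x4 + 0.24x5 with:
  20.9x1 + 24x2 + 34.3x3 + 2.1x4 + 2.6x5 ≥ 47.9   (lysine)
  382x1 + 482x2 + 469x3 + 99x4 + 92x5 ≥ 1206   (crude protein)
  9.8x1 + 10.8x2 + 12.5x3 + 12.3x4 + 12.9x5 ≥ 26.8   (metabolisable energy)
  6.1x1 + 96.1x2 + 1.6x3 + 0.3x4 + 0.3x5 ≥ 47.7   (calcium)
  x1, x2, x3, x4, x5 ≥ 0.
The minimum-cost mix takes nothing from pea protein, sorghum, maize — only canola meal, meat-and-bone meal. There the crude protein and calcium constraints are tight.
Solving gives x1 = 2.751, x2 = 0.3217.
Cost = 0.37·2.751 + 0.51·0.3217 = 1.1819.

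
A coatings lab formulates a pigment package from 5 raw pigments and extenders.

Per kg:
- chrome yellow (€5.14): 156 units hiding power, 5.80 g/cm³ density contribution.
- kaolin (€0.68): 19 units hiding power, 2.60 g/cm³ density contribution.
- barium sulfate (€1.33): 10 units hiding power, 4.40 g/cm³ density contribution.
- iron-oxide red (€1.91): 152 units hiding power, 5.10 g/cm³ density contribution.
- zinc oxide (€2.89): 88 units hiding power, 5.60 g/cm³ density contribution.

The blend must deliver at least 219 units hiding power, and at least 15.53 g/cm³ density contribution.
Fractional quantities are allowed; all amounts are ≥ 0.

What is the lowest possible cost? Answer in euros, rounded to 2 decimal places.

Let x1 = kg of chrome yellow, x2 = kg of kaolin, x3 = kg of barium sulfate, x4 = kg of iron-oxide red, x5 = kg of zinc oxide.
Minimise 5.14x1 + 0.68x2 + 1.33x3 + 1.91x4 + 2.89x5 with:
  156x1 + 19x2 + 10x3 + 152x4 + 88x5 ≥ 219   (hiding power)
  5.8x1 + 2.6x2 + 4.4x3 + 5.1x4 + 5.6x5 ≥ 15.53   (density contribution)
  x1, x2, x3, x4, x5 ≥ 0.
The cheapest feasible vertex uses only kaolin, iron-oxide red; chrome yellow, barium sulfate, zinc oxide are not used. Binding constraints: hiding power and density contribution.
So kaolin = 4.169 kg, iron-oxide red = 0.9196 kg.
Cost = 0.68·4.169 + 1.91·0.9196 = 4.5914.

€4.59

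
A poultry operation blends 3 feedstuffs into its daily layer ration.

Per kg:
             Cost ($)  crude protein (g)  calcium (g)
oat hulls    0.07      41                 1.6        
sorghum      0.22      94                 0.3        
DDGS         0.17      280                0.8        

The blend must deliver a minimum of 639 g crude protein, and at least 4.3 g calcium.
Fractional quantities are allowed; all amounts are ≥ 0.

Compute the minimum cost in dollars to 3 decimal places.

This is a linear program. Let x1 = kg of oat hulls, x2 = kg of sorghum, x3 = kg of DDGS.
Minimize 0.07x1 + 0.22x2 + 0.17x3 s.t.:
  41x1 + 94x2 + 280x3 ≥ 639   (crude protein)
  1.6x1 + 0.3x2 + 0.8x3 ≥ 4.3   (calcium)
  x1, x2, x3 ≥ 0.
The cheapest feasible vertex uses only oat hulls, DDGS; sorghum is not used. Binding constraints: crude protein and calcium.
Solving gives x1 = 1.669, x3 = 2.038.
Objective = 0.07·1.669 + 0.17·2.038 = 0.46329.

$0.463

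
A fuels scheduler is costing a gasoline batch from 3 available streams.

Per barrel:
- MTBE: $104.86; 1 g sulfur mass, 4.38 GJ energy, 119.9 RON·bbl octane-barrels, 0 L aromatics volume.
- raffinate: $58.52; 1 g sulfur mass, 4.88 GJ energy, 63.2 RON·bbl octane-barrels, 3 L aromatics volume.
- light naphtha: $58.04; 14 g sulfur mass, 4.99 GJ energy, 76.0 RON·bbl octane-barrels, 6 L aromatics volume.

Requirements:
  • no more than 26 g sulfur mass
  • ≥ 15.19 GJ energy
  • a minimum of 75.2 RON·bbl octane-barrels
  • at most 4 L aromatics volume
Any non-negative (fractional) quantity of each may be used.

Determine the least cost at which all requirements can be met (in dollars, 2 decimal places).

$285.91

Treat it as an LP. Let x1 = barrels of MTBE, x2 = barrels of raffinate, x3 = barrels of light naphtha.
Minimize 104.86x1 + 58.52x2 + 58.04x3 s.t.:
  1x1 + 1x2 + 14x3 ≤ 26   (sulfur mass)
  4.38x1 + 4.88x2 + 4.99x3 ≥ 15.19   (energy)
  119.9x1 + 63.2x2 + 76x3 ≥ 75.2   (octane-barrels)
  3x2 + 6x3 ≤ 4   (aromatics volume)
  x1, x2, x3 ≥ 0.
The minimum-cost mix takes nothing from light naphtha — only MTBE, raffinate. There the energy and aromatics volume constraints are tight.
So MTBE = 1.9825 barrels, raffinate = 1.3333 barrels.
Objective = 104.86·1.9825 + 58.52·1.3333 = 285.9097.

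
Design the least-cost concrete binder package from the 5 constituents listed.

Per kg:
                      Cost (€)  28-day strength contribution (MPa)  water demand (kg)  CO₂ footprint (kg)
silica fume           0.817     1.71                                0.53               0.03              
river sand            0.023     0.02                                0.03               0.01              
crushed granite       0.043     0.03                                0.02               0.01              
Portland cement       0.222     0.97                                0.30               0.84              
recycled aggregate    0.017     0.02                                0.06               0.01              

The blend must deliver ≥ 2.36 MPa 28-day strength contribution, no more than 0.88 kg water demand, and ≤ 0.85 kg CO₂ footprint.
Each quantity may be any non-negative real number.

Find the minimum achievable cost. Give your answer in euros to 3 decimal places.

€0.890

Set it up as a linear program. Let x1 = kg of silica fume, x2 = kg of river sand, x3 = kg of crushed granite, x4 = kg of Portland cement, x5 = kg of recycled aggregate.
Minimise 0.817x1 + 0.023x2 + 0.043x3 + 0.222x4 + 0.017x5 subject to:
  1.71x1 + 0.02x2 + 0.03x3 + 0.97x4 + 0.02x5 ≥ 2.36   (28-day strength contribution)
  0.53x1 + 0.03x2 + 0.02x3 + 0.3x4 + 0.06x5 ≤ 0.88   (water demand)
  0.03x1 + 0.01x2 + 0.01x3 + 0.84x4 + 0.01x5 ≤ 0.85   (CO₂ footprint)
  x1, x2, x3, x4, x5 ≥ 0.
The optimal basis is {silica fume, Portland cement}; river sand, crushed granite, recycled aggregate drop out. There the 28-day strength contribution and CO₂ footprint constraints are tight.
So silica fume = 0.8228 kg, Portland cement = 0.9825 kg.
Hence cost = 0.817·0.8228 + 0.222·0.9825 = €0.89034.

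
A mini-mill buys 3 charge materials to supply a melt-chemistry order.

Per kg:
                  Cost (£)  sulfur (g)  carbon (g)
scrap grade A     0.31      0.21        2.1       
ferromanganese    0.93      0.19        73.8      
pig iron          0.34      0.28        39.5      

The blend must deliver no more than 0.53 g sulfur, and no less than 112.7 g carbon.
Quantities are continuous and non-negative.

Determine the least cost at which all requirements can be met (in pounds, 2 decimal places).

£1.21

Let x1 = kg of scrap grade A, x2 = kg of ferromanganese, x3 = kg of pig iron.
Minimize 0.31x1 + 0.93x2 + 0.34x3 s.t.:
  0.21x1 + 0.19x2 + 0.28x3 ≤ 0.53   (sulfur)
  2.1x1 + 73.8x2 + 39.5x3 ≥ 112.7   (carbon)
  x1, x2, x3 ≥ 0.
The cheapest feasible vertex uses only ferromanganese, pig iron; scrap grade A is not used. Binding constraints: sulfur and carbon.
That vertex is x2 = 0.8071, x3 = 1.345.
Hence cost = 0.93·0.8071 + 0.34·1.345 = £1.2079.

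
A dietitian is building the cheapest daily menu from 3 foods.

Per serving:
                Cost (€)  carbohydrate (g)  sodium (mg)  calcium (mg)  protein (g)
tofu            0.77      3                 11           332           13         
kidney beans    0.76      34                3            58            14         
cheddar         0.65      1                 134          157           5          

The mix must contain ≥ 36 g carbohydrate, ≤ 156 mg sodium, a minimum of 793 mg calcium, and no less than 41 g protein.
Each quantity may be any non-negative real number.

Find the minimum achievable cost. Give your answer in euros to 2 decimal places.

This is a linear program. Let x1 = servings of tofu, x2 = servings of kidney beans, x3 = servings of cheddar.
Minimise 0.77x1 + 0.76x2 + 0.65x3 subject to:
  3x1 + 34x2 + 1x3 ≥ 36   (carbohydrate)
  11x1 + 3x2 + 134x3 ≤ 156   (sodium)
  332x1 + 58x2 + 157x3 ≥ 793   (calcium)
  13x1 + 14x2 + 5x3 ≥ 41   (protein)
  x1, x2, x3 ≥ 0.
The optimal basis is {tofu, kidney beans}; cheddar drops out. The carbohydrate and calcium requirements are met with equality.
Optimal quantities: tofu = 2.238 servings, kidney beans = 0.8613 servings.
Cost = 0.77·2.238 + 0.76·0.8613 = 2.3778.

€2.38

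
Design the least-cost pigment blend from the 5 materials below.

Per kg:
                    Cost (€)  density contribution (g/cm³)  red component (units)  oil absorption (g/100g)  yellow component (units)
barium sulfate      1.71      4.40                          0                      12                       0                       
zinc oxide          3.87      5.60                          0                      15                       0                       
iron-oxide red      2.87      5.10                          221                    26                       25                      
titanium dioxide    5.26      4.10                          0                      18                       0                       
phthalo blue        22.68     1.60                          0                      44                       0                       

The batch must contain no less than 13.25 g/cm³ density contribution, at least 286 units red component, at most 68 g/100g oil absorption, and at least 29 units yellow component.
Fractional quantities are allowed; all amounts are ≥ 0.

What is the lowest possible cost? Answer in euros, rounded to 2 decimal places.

€6.30

Let x1 = kg of barium sulfate, x2 = kg of zinc oxide, x3 = kg of iron-oxide red, x4 = kg of titanium dioxide, x5 = kg of phthalo blue.
Minimise 1.71x1 + 3.87x2 + 2.87x3 + 5.26x4 + 22.68x5 with:
  4.4x1 + 5.6x2 + 5.1x3 + 4.1x4 + 1.6x5 ≥ 13.25   (density contribution)
  221x3 ≥ 286   (red component)
  12x1 + 15x2 + 26x3 + 18x4 + 44x5 ≤ 68   (oil absorption)
  25x3 ≥ 29   (yellow component)
  x1, x2, x3, x4, x5 ≥ 0.
The minimum-cost mix takes nothing from zinc oxide, titanium dioxide, phthalo blue — only barium sulfate, iron-oxide red. The density contribution and red component requirements are met with equality.
So barium sulfate = 1.511 kg, iron-oxide red = 1.294 kg.
Hence cost = 1.71·1.511 + 2.87·1.294 = €6.2976.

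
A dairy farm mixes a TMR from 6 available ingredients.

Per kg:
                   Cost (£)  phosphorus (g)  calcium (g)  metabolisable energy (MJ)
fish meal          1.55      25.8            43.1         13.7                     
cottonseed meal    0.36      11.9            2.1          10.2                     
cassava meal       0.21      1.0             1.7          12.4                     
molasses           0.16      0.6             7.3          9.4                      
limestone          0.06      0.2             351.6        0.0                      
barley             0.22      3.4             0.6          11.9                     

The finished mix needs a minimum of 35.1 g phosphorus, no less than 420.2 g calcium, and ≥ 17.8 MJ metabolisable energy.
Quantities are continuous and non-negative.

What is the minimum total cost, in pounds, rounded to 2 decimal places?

Let x1 = kg of fish meal, x2 = kg of cottonseed meal, x3 = kg of cassava meal, x4 = kg of molasses, x5 = kg of limestone, x6 = kg of barley.
Minimise 1.55x1 + 0.36x2 + 0.21x3 + 0.16x4 + 0.06x5 + 0.22x6 s.t.:
  25.8x1 + 11.9x2 + 1x3 + 0.6x4 + 0.2x5 + 3.4x6 ≥ 35.1   (phosphorus)
  43.1x1 + 2.1x2 + 1.7x3 + 7.3x4 + 351.6x5 + 0.6x6 ≥ 420.2   (calcium)
  13.7x1 + 10.2x2 + 12.4x3 + 9.4x4 + 11.9x6 ≥ 17.8   (metabolisable energy)
  x1, x2, x3, x4, x5, x6 ≥ 0.
The minimum-cost mix takes nothing from fish meal, cassava meal, molasses, barley — only cottonseed meal, limestone. There the phosphorus and calcium constraints are tight.
Solving gives x2 = 2.93, x5 = 1.178.
Hence cost = 0.36·2.93 + 0.06·1.178 = £1.1255.

£1.13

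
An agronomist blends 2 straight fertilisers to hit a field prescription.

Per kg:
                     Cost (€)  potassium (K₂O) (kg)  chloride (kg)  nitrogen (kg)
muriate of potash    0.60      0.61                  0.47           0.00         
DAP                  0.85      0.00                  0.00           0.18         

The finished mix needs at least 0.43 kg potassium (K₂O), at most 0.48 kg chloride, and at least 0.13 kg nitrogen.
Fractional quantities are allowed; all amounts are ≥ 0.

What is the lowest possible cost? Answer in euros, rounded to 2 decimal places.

€1.04

This is a linear program. Let x1 = kg of muriate of potash, x2 = kg of DAP.
Minimise 0.6x1 + 0.85x2 s.t.:
  0.61x1 ≥ 0.43   (potassium (K₂O))
  0.47x1 ≤ 0.48   (chloride)
  0.18x2 ≥ 0.13   (nitrogen)
  x1, x2 ≥ 0.
Both inputs are positive at the optimum. Binding constraints: potassium (K₂O) and nitrogen.
That vertex is x1 = 0.7049, x2 = 0.7222.
Hence cost = 0.6·0.7049 + 0.85·0.7222 = €1.0368.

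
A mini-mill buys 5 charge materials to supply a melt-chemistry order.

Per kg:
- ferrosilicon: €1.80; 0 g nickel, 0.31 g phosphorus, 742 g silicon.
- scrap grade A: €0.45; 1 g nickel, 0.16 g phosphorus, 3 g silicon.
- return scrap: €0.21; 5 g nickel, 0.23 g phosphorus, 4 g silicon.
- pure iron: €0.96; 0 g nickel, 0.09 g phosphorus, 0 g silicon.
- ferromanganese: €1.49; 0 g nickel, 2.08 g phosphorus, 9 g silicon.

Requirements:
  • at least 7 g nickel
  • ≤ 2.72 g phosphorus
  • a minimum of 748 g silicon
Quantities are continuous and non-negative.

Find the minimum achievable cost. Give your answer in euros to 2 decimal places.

Let x1 = kg of ferrosilicon, x2 = kg of scrap grade A, x3 = kg of return scrap, x4 = kg of pure iron, x5 = kg of ferromanganese.
Minimize 1.8x1 + 0.45x2 + 0.21x3 + 0.96x4 + 1.49x5 with:
  1x2 + 5x3 ≥ 7   (nickel)
  0.31x1 + 0.16x2 + 0.23x3 + 0.09x4 + 2.08x5 ≤ 2.72   (phosphorus)
  742x1 + 3x2 + 4x3 + 9x5 ≥ 748   (silicon)
  x1, x2, x3, x4, x5 ≥ 0.
The cheapest feasible vertex uses only ferrosilicon, return scrap; scrap grade A, pure iron, ferromanganese are not used. There the nickel and silicon constraints are tight.
Solving gives x1 = 1.0005, x3 = 1.4.
Cost = 1.8·1.0005 + 0.21·1.4 = 2.0949.

€2.09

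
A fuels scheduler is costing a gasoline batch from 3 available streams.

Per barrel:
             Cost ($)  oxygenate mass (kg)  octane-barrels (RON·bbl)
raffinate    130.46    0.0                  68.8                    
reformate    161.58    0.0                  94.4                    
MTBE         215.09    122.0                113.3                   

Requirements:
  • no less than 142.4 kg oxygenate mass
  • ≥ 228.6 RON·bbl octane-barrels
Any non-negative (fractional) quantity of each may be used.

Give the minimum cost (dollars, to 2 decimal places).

$415.98

Treat it as an LP. Let x1 = barrels of raffinate, x2 = barrels of reformate, x3 = barrels of MTBE.
min 130.46x1 + 161.58x2 + 215.09x3 with:
  122x3 ≥ 142.4   (oxygenate mass)
  68.8x1 + 94.4x2 + 113.3x3 ≥ 228.6   (octane-barrels)
  x1, x2, x3 ≥ 0.
The cheapest feasible vertex uses only reformate, MTBE; raffinate is not used. The oxygenate mass and octane-barrels requirements are met with equality.
Solving gives x2 = 1.021, x3 = 1.167.
Objective = 161.58·1.021 + 215.09·1.167 = 415.9832.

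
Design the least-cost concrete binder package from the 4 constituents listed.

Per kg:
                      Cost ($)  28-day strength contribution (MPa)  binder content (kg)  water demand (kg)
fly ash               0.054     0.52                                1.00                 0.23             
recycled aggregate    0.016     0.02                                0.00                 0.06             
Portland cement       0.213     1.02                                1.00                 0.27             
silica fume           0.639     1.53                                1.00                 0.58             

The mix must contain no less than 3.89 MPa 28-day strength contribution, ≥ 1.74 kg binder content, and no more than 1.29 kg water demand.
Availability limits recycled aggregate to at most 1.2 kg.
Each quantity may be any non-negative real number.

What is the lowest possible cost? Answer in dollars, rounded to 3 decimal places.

This is a linear program. Let x1 = kg of fly ash, x2 = kg of recycled aggregate, x3 = kg of Portland cement, x4 = kg of silica fume.
Minimize 0.054x1 + 0.016x2 + 0.213x3 + 0.639x4 s.t.:
  0.52x1 + 0.02x2 + 1.02x3 + 1.53x4 ≥ 3.89   (28-day strength contribution)
  1x1 + 1x3 + 1x4 ≥ 1.74   (binder content)
  0.23x1 + 0.06x2 + 0.27x3 + 0.58x4 ≤ 1.29   (water demand)
  x2 ≤ 1.2
  x1, x2, x3, x4 ≥ 0.
The optimal basis is {fly ash, Portland cement}; recycled aggregate, silica fume drop out. There the 28-day strength contribution and water demand constraints are tight.
Optimal quantities: fly ash = 2.818 kg, Portland cement = 2.377 kg.
Cost = 0.054·2.818 + 0.213·2.377 = 0.65847.

$0.658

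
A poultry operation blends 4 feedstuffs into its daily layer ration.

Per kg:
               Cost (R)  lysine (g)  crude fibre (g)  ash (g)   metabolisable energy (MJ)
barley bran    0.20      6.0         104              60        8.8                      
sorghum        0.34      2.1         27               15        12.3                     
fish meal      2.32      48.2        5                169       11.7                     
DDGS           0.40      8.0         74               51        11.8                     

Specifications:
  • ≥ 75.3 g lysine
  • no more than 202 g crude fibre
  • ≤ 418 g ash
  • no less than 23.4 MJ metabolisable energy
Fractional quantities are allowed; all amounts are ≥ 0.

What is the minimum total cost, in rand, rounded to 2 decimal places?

R3.46

This is a linear program. Let x1 = kg of barley bran, x2 = kg of sorghum, x3 = kg of fish meal, x4 = kg of DDGS.
Minimize 0.2x1 + 0.34x2 + 2.32x3 + 0.4x4 subject to:
  6x1 + 2.1x2 + 48.2x3 + 8x4 ≥ 75.3   (lysine)
  104x1 + 27x2 + 5x3 + 74x4 ≤ 202   (crude fibre)
  60x1 + 15x2 + 169x3 + 51x4 ≤ 418   (ash)
  8.8x1 + 12.3x2 + 11.7x3 + 11.8x4 ≥ 23.4   (metabolisable energy)
  x1, x2, x3, x4 ≥ 0.
The cheapest feasible vertex uses only barley bran, fish meal; sorghum, DDGS are not used. The lysine and crude fibre requirements are met with equality.
Optimal quantities: barley bran = 1.878 kg, fish meal = 1.328 kg.
Objective = 0.2·1.878 + 2.32·1.328 = 3.4566.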